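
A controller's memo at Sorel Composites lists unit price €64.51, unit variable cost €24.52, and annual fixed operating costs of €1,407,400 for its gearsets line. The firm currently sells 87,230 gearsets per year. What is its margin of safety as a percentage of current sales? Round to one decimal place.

59.7%

Each unit contributes €64.51 − €24.52 = €39.99. Break-even units = €1,407,400 ÷ €39.99 = 35,193.80; break-even revenue = 35,193.80 × €64.51 = €2,270,351.94.
Actual sales revenue = 87,230 × €64.51 = €5,627,207.30.
Margin of safety = (€5,627,207.30 − €2,270,351.94) ÷ €5,627,207.30 = 59.7%.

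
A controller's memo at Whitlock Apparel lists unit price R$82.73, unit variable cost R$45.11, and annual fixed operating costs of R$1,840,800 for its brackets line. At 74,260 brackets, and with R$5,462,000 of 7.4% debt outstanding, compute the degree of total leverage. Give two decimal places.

5.09

Total contribution margin = 74,260 × R$37.62 = R$2,793,661.20.
Subtracting fixed costs: EBIT = R$2,793,661.20 − R$1,840,800 = R$952,861.20. Interest = R$404,188.00, so EBIT − I = R$548,673.20.
DCL = contribution ÷ (EBIT − I) = R$2,793,661.20 ÷ R$548,673.20 = 5.0917.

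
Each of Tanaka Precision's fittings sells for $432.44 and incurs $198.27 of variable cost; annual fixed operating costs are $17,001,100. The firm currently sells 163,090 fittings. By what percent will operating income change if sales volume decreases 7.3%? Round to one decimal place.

-13.2%

Contribution at this volume is 163,090 × $234.17 = $38,190,785.30.
Operating income = contribution − fixed costs = $38,190,785.30 − $17,001,100 = $21,189,685.30.
DOL = contribution ÷ EBIT = $38,190,785.30 ÷ $21,189,685.30 = 1.8023.
So EBIT moves 1.8023 × (-7.3%) = -13.2%.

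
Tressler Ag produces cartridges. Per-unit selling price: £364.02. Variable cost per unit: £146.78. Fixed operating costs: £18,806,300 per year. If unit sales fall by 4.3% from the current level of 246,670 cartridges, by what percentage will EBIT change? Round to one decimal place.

At 246,670 units, contribution = 246,670 × £217.24 = £53,586,590.80.
Operating income = contribution − fixed costs = £53,586,590.80 − £18,806,300 = £34,780,290.80.
So DOL = total CM / EBIT = £53,586,590.80 / £34,780,290.80 = 1.5407.
Operating income changes by 1.5407 × -4.3% = -6.6%.

-6.6%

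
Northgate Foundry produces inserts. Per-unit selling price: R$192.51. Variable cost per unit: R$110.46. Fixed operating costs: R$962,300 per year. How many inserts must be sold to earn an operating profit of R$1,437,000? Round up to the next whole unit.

Each unit contributes R$192.51 − R$110.46 = R$82.05.
Units = (FC + target) / CM = (R$962,300 + R$1,437,000) / R$82.05 = 29,241.93, so 29,242 inserts.

29,242 inserts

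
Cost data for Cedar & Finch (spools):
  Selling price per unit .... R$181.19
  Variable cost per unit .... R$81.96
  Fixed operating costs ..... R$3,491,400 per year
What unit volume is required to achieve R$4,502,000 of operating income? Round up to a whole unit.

Contribution margin per unit = R$181.19 − R$81.96 = R$99.23.
Need Q such that Q × R$99.23 − R$3,491,400 = R$4,502,000, i.e. Q = R$7,993,400 / R$99.23 = 80,554.27 → 80,555.

80,555 spools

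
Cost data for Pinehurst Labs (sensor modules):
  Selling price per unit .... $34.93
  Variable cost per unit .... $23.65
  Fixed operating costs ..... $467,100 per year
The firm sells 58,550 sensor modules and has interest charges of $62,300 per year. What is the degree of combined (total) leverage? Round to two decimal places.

5.04

Total contribution margin = 58,550 × $11.28 = $660,444.00.
Subtracting fixed costs: EBIT = $660,444.00 − $467,100 = $193,344.00. Interest = $62,300.00, so EBIT − I = $131,044.00.
Degree of total leverage = total CM / (EBIT − interest) = $660,444.00 / $131,044.00 = 5.0399.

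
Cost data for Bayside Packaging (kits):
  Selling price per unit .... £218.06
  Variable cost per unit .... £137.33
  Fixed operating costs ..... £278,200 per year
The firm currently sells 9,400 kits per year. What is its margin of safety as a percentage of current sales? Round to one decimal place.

63.3%

Contribution margin per unit = £218.06 − £137.33 = £80.73. Break-even units = £278,200 ÷ £80.73 = 3,446.05; break-even revenue = 3,446.05 × £218.06 = £751,446.70.
Actual sales revenue = 9,400 × £218.06 = £2,049,764.00.
Margin of safety = (£2,049,764.00 − £751,446.70) ÷ £2,049,764.00 = 63.3%.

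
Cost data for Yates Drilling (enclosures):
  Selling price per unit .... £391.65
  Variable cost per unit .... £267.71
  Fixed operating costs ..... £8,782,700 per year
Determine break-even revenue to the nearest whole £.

Contribution margin per unit = £391.65 − £267.71 = £123.94, a CM ratio of £123.94 ÷ £391.65 = 0.3165.
Break-even revenue = fixed costs × price ÷ CM = £8,782,700 × £391.65 ÷ £123.94 = £27,753,304.

£27,753,304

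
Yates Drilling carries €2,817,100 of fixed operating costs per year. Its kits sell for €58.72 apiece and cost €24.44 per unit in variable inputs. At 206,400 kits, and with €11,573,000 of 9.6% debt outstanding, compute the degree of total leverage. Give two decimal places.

Total contribution margin = 206,400 × €34.28 = €7,075,392.00.
Operating income = contribution − fixed costs = €7,075,392.00 − €2,817,100 = €4,258,292.00. Interest = €1,111,008.00, so EBIT − I = €3,147,284.00.
Degree of total leverage = total CM / (EBIT − interest) = €7,075,392.00 / €3,147,284.00 = 2.2481.

2.25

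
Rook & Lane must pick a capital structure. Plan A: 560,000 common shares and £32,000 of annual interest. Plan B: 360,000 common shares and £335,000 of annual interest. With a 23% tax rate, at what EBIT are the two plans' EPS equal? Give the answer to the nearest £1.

£880,400

Set EPS_A = EPS_B: (EBIT − £32,000)(1 − 0.23) ÷ 560,000 = (EBIT − £335,000)(1 − 0.23) ÷ 360,000.
Cancelling (1 − t) and cross-multiplying: 360,000·(EBIT − 32,000) = 560,000·(EBIT − 335,000).
EBIT × (560,000 − 360,000) = 335,000 × 560,000 − 32,000 × 360,000 = 176,080,000,000, so EBIT = 176,080,000,000 ÷ 200,000 = 880,400.00.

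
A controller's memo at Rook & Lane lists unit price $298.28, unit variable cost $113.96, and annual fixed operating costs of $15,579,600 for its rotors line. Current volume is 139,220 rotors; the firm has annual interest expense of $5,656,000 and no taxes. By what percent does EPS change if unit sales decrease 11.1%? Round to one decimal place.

-64.4%

Total contribution margin = 139,220 × $184.32 = $25,661,030.40.
Subtracting fixed costs: EBIT = $25,661,030.40 − $15,579,600 = $10,081,430.40.
Interest = $5,656,000.00, so EBIT − I = $4,425,430.40.
Degree of combined leverage = contribution ÷ (EBIT − I) = $25,661,030.40 ÷ $4,425,430.40 = 5.7985.
%ΔEPS = DCL × %ΔSales = 5.7985 × -11.1% = -64.4%.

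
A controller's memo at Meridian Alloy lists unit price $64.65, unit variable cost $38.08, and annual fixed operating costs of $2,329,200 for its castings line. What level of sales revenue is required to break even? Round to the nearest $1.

$5,667,399

CM per unit = $64.65 − $38.08 = $26.57; CM ratio = $26.57 / $64.65 = 0.4110.
Break-even revenue = fixed costs × price ÷ CM = $2,329,200 × $64.65 ÷ $26.57 = $5,667,399.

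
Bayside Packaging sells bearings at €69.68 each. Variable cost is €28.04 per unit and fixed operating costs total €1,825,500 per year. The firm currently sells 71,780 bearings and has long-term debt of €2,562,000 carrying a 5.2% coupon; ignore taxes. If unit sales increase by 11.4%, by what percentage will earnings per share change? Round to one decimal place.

At 71,780 units, contribution = 71,780 × €41.64 = €2,988,919.20.
Subtracting fixed costs: EBIT = €2,988,919.20 − €1,825,500 = €1,163,419.20.
Interest = €133,224.00, so EBIT − I = €1,030,195.20.
DCL = total CM / (EBIT − I) = €2,988,919.20 / €1,030,195.20 = 2.9013.
EPS therefore changes by 2.9013 × (+11.4%) = +33.1%.

+33.1%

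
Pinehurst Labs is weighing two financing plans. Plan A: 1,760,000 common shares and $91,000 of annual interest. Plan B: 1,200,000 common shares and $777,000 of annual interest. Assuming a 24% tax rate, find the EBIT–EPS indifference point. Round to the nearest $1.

Set EPS_A = EPS_B: (EBIT − $91,000)(1 − 0.24) ÷ 1,760,000 = (EBIT − $777,000)(1 − 0.24) ÷ 1,200,000.
Cancelling (1 − t) and cross-multiplying: 1,200,000·(EBIT − 91,000) = 1,760,000·(EBIT − 777,000).
Solving, EBIT = (777,000·1,760,000 − 91,000·1,200,000) / (1,760,000 − 1,200,000) = 1,258,320,000,000 / 560,000 = 2,247,000.00.

$2,247,000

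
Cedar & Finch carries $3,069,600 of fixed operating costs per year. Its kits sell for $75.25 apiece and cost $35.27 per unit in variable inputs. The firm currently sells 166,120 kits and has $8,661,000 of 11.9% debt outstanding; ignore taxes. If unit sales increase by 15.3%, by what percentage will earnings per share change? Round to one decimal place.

Total contribution margin = 166,120 × $39.98 = $6,641,477.60.
Operating income = contribution − fixed costs = $6,641,477.60 − $3,069,600 = $3,571,877.60.
Interest = $1,030,659.00, so EBIT − I = $2,541,218.60.
Degree of combined leverage = contribution ÷ (EBIT − I) = $6,641,477.60 ÷ $2,541,218.60 = 2.6135.
%ΔEPS = DCL × %ΔSales = 2.6135 × +15.3% = +40.0%.

+40.0%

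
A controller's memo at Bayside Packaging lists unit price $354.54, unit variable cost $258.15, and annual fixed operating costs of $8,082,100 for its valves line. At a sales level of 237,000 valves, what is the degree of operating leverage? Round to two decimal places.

Contribution at this volume is 237,000 × $96.39 = $22,844,430.00.
Subtracting fixed costs: EBIT = $22,844,430.00 − $8,082,100 = $14,762,330.00.
So DOL = total CM / EBIT = $22,844,430.00 / $14,762,330.00 = 1.5475.

1.55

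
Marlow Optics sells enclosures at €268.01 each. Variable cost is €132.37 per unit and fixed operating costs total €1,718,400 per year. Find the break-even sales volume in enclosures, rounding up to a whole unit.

Contribution margin per unit = €268.01 − €132.37 = €135.64.
Break-even volume = fixed costs ÷ CM per unit = €1,718,400 ÷ €135.64 = 12,668.83, so 12,669 enclosures.

12,669 enclosures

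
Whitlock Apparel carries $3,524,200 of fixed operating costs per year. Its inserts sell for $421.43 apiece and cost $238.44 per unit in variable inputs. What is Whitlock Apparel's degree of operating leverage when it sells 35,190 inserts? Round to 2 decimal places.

2.21

Total contribution margin = 35,190 × $182.99 = $6,439,418.10.
Operating income = contribution − fixed costs = $6,439,418.10 − $3,524,200 = $2,915,218.10.
So DOL = total CM / EBIT = $6,439,418.10 / $2,915,218.10 = 2.2089.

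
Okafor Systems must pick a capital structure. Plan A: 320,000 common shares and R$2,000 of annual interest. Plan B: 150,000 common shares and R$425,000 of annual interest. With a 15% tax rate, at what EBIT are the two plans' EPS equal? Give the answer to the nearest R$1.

At indifference, (EBIT − 2,000)(1 − t)/320,000 = (EBIT − 425,000)(1 − t)/150,000.
The (1 − t) factor cancels: (EBIT − 2,000) × 150,000 = (EBIT − 425,000) × 320,000.
Solving, EBIT = (425,000·320,000 − 2,000·150,000) / (320,000 − 150,000) = 135,700,000,000 / 170,000 = 798,235.29.

R$798,235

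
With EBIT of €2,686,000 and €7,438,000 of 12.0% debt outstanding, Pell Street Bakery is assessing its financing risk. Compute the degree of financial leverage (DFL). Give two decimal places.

Annual interest charges come to €892,560.00.
DFL = EBIT ÷ (EBIT − I) = €2,686,000 ÷ (€2,686,000 − €892,560.00) = €2,686,000 ÷ €1,793,440.00 = 1.4977.

1.50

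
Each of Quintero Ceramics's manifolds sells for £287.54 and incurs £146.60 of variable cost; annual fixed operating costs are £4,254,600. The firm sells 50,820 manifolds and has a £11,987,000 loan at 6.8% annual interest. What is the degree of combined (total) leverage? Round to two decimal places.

3.42

Contribution at this volume is 50,820 × £140.94 = £7,162,570.80.
Subtracting fixed costs: EBIT = £7,162,570.80 − £4,254,600 = £2,907,970.80. Interest = £815,116.00.
DOL = £7,162,570.80 ÷ £2,907,970.80 = 2.4631; DFL = £2,907,970.80 ÷ £2,092,854.80 = 1.3895.
Combined leverage = 2.4631 × 1.3895 = 3.4225.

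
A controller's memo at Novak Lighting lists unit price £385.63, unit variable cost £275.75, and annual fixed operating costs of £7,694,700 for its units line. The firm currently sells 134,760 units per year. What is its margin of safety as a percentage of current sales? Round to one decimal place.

Each unit contributes £385.63 − £275.75 = £109.88. Break-even units = £7,694,700 ÷ £109.88 = 70,028.21; break-even revenue = 70,028.21 × £385.63 = £27,004,979.62.
Current sales = 134,760 × £385.63 = £51,967,498.80.
Margin of safety = (£51,967,498.80 − £27,004,979.62) ÷ £51,967,498.80 = 48.0%.

48.0%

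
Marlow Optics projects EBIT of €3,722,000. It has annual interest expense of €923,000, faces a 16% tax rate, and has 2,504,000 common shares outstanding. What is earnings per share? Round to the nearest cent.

€0.94

Pre-tax income = €3,722,000 − €923,000.00 = €2,799,000.00.
After tax at 16%: net income = €2,799,000.00 × 0.84 = €2,351,160.00.
Per share: €2,351,160.00 / 2,504,000 shares = €0.94.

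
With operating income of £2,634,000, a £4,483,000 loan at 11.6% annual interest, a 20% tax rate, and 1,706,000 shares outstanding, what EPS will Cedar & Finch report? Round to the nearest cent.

£0.99

Interest = £520,028.00, so EBT = £2,634,000 − £520,028.00 = £2,113,972.00.
After tax at 20%: net income = £2,113,972.00 × 0.80 = £1,691,177.60.
EPS = £1,691,177.60 ÷ 1,706,000 = £0.99.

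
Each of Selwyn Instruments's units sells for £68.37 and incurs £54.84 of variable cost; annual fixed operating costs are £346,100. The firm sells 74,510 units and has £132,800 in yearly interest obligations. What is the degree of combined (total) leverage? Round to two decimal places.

Contribution at this volume is 74,510 × £13.53 = £1,008,120.30.
EBIT = £1,008,120.30 − £346,100 = £662,020.30. Interest = £132,800.00.
DOL = £1,008,120.30 ÷ £662,020.30 = 1.5228; DFL = £662,020.30 ÷ £529,220.30 = 1.2509.
Combined leverage = 1.5228 × 1.2509 = 1.9049.

1.90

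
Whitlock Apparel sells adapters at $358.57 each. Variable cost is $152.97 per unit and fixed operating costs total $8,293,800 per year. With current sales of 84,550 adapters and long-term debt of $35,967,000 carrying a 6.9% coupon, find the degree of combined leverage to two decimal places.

2.63

At 84,550 units, contribution = 84,550 × $205.60 = $17,383,480.00.
EBIT = $17,383,480.00 − $8,293,800 = $9,089,680.00. Interest = $2,481,723.00.
DOL = $17,383,480.00 ÷ $9,089,680.00 = 1.9124; DFL = $9,089,680.00 ÷ $6,607,957.00 = 1.3756.
DCL = DOL × DFL = 1.9124 × 1.3756 = 2.6307.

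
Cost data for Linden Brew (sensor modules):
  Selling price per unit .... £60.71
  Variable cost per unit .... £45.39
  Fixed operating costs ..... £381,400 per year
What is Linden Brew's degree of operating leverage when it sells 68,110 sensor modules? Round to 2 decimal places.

1.58

Total contribution margin = 68,110 × £15.32 = £1,043,445.20.
Subtracting fixed costs: EBIT = £1,043,445.20 − £381,400 = £662,045.20.
Degree of operating leverage = £1,043,445.20 / £662,045.20 = 1.5761.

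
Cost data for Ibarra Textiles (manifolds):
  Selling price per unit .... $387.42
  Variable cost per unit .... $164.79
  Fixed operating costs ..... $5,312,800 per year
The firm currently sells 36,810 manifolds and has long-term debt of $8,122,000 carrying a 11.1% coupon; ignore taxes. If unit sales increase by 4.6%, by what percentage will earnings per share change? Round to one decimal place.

+19.0%

Contribution at this volume is 36,810 × $222.63 = $8,195,010.30.
EBIT = $8,195,010.30 − $5,312,800 = $2,882,210.30.
After interest of $901,542.00, pre-tax earnings = $1,980,668.30.
Degree of combined leverage = contribution ÷ (EBIT − I) = $8,195,010.30 ÷ $1,980,668.30 = 4.1375.
EPS therefore changes by 4.1375 × (+4.6%) = +19.0%.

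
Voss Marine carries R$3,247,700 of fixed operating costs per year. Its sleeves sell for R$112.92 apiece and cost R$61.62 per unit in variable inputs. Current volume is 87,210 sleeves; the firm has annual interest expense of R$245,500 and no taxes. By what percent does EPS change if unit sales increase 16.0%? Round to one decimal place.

+73.0%

Total contribution margin = 87,210 × R$51.30 = R$4,473,873.00.
EBIT = R$4,473,873.00 − R$3,247,700 = R$1,226,173.00.
Interest = R$245,500.00, so EBIT − I = R$980,673.00.
Degree of combined leverage = contribution ÷ (EBIT − I) = R$4,473,873.00 ÷ R$980,673.00 = 4.5620.
EPS therefore changes by 4.5620 × (+16.0%) = +73.0%.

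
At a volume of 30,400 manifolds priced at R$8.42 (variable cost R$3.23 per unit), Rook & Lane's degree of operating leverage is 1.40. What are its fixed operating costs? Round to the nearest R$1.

At 30,400 units, contribution = 30,400 × R$5.19 = R$157,776.00.
Since DOL = CM ÷ EBIT, EBIT = R$157,776.00 ÷ 1.40 = R$112,697.14.
And FC = contribution − EBIT = R$157,776.00 − R$112,697.14 = R$45,079.

R$45,079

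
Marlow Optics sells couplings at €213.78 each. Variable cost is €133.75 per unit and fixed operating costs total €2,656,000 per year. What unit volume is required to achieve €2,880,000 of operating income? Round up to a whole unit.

69,175 couplings

Unit CM = price − variable cost = €213.78 − €133.75 = €80.03.
Need Q such that Q × €80.03 − €2,656,000 = €2,880,000, i.e. Q = €5,536,000 / €80.03 = 69,174.06 → 69,175.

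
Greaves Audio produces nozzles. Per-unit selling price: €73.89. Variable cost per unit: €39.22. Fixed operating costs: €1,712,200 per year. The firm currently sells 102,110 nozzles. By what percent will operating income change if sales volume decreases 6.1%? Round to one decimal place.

Total contribution margin = 102,110 × €34.67 = €3,540,153.70.
Operating income = contribution − fixed costs = €3,540,153.70 − €1,712,200 = €1,827,953.70.
Degree of operating leverage = €3,540,153.70 / €1,827,953.70 = 1.9367.
%ΔEBIT = DOL × %ΔSales = 1.9367 × -6.1% = -11.8%.

-11.8%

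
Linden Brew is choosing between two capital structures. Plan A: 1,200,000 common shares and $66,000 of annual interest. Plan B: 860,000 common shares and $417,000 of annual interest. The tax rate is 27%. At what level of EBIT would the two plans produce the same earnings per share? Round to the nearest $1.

Set EPS_A = EPS_B: (EBIT − $66,000)(1 − 0.27) ÷ 1,200,000 = (EBIT − $417,000)(1 − 0.27) ÷ 860,000.
Cancelling (1 − t) and cross-multiplying: 860,000·(EBIT − 66,000) = 1,200,000·(EBIT − 417,000).
EBIT × (1,200,000 − 860,000) = 417,000 × 1,200,000 − 66,000 × 860,000 = 443,640,000,000, so EBIT = 443,640,000,000 ÷ 340,000 = 1,304,823.53.

$1,304,824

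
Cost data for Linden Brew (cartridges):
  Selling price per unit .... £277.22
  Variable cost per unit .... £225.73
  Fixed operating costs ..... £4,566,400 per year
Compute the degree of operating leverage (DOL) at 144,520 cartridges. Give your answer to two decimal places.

At 144,520 units, contribution = 144,520 × £51.49 = £7,441,334.80.
EBIT = £7,441,334.80 − £4,566,400 = £2,874,934.80.
So DOL = total CM / EBIT = £7,441,334.80 / £2,874,934.80 = 2.5883.

2.59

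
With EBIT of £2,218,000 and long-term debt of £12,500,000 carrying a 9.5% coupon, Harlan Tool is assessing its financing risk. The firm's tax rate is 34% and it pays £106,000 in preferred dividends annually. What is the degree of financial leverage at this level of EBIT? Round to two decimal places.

Interest = £1,187,500.00.
Pre-tax preferred-dividend burden = £106,000 ÷ (1 − 0.34) = £160,606.06.
DFL = EBIT ÷ [EBIT − I − D_p/(1−t)] = £2,218,000 ÷ [£2,218,000 − £1,187,500.00 − £160,606.06] = £2,218,000 ÷ £869,893.94 = 2.5497.

2.55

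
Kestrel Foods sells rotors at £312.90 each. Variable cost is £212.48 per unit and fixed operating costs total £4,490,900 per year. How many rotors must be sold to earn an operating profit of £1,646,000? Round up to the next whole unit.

61,113 rotors

Contribution margin per unit = £312.90 − £212.48 = £100.42.
Required volume = (fixed costs + target profit) ÷ CM = (£4,490,900 + £1,646,000) ÷ £100.42 = 61,112.33, so 61,113 rotors.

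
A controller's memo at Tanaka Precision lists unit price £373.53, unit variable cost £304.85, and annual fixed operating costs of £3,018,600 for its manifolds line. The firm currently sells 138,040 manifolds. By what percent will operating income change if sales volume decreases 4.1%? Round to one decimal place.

-6.0%

Total contribution margin = 138,040 × £68.68 = £9,480,587.20.
Operating income = contribution − fixed costs = £9,480,587.20 − £3,018,600 = £6,461,987.20.
DOL = contribution ÷ EBIT = £9,480,587.20 ÷ £6,461,987.20 = 1.4671.
Operating income changes by 1.4671 × -4.1% = -6.0%.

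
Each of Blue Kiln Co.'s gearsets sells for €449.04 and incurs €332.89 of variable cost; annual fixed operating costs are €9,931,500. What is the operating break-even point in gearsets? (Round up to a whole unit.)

85,506 gearsets

Contribution margin per unit = €449.04 − €332.89 = €116.15.
Break-even volume = fixed costs ÷ CM per unit = €9,931,500 ÷ €116.15 = 85,505.81, so 85,506 gearsets.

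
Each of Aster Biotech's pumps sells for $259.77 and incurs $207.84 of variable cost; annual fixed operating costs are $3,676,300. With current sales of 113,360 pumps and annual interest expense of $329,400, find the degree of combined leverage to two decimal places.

3.13

Total contribution margin = 113,360 × $51.93 = $5,886,784.80.
Operating income = contribution − fixed costs = $5,886,784.80 − $3,676,300 = $2,210,484.80. Interest = $329,400.00.
DOL = $5,886,784.80 ÷ $2,210,484.80 = 2.6631; DFL = $2,210,484.80 ÷ $1,881,084.80 = 1.1751.
Combined leverage = 2.6631 × 1.1751 = 3.1294.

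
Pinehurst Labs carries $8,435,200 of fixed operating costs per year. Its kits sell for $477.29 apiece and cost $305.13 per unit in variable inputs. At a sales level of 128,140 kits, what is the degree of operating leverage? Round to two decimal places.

1.62

At 128,140 units, contribution = 128,140 × $172.16 = $22,060,582.40.
Subtracting fixed costs: EBIT = $22,060,582.40 − $8,435,200 = $13,625,382.40.
DOL = contribution ÷ EBIT = $22,060,582.40 ÷ $13,625,382.40 = 1.6191.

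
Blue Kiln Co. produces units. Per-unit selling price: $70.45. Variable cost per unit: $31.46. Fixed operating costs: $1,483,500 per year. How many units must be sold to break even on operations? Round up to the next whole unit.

38,049 units

Contribution margin per unit = $70.45 − $31.46 = $38.99.
Units to break even: $1,483,500 ÷ $38.99 = 38,048.22, rounded up to 38,049.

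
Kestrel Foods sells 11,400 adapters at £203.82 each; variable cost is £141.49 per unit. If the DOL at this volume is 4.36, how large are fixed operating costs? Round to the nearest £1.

Total contribution margin = 11,400 × £62.33 = £710,562.00.
DOL = contribution / EBIT, so EBIT = £710,562.00 / 4.36 = £162,972.94.
And FC = contribution − EBIT = £710,562.00 − £162,972.94 = £547,589.

£547,589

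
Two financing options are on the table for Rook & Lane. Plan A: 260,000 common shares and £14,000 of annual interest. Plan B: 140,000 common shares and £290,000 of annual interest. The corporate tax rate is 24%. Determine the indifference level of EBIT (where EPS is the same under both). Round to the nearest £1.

Set EPS_A = EPS_B: (EBIT − £14,000)(1 − 0.24) ÷ 260,000 = (EBIT − £290,000)(1 − 0.24) ÷ 140,000.
Cancelling (1 − t) and cross-multiplying: 140,000·(EBIT − 14,000) = 260,000·(EBIT − 290,000).
Solving, EBIT = (290,000·260,000 − 14,000·140,000) / (260,000 − 140,000) = 73,440,000,000 / 120,000 = 612,000.00.

£612,000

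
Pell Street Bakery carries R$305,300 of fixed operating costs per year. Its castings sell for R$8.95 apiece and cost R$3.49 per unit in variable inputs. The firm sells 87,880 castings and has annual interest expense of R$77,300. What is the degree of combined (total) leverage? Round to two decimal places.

Contribution at this volume is 87,880 × R$5.46 = R$479,824.80.
Subtracting fixed costs: EBIT = R$479,824.80 − R$305,300 = R$174,524.80. Interest = R$77,300.00, so EBIT − I = R$97,224.80.
DCL = contribution ÷ (EBIT − I) = R$479,824.80 ÷ R$97,224.80 = 4.9352.

4.94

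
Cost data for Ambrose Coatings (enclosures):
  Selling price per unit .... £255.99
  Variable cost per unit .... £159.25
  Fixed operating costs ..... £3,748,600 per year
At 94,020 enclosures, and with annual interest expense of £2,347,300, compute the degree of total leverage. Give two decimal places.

Total contribution margin = 94,020 × £96.74 = £9,095,494.80.
EBIT = £9,095,494.80 − £3,748,600 = £5,346,894.80. Interest = £2,347,300.00.
DOL = £9,095,494.80 ÷ £5,346,894.80 = 1.7011; DFL = £5,346,894.80 ÷ £2,999,594.80 = 1.7825.
Combined leverage = 1.7011 × 1.7825 = 3.0322.

3.03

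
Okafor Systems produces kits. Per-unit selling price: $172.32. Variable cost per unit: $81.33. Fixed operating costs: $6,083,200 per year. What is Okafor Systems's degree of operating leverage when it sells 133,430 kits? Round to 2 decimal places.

Contribution at this volume is 133,430 × $90.99 = $12,140,795.70.
Operating income = contribution − fixed costs = $12,140,795.70 − $6,083,200 = $6,057,595.70.
Degree of operating leverage = $12,140,795.70 / $6,057,595.70 = 2.0042.

2.00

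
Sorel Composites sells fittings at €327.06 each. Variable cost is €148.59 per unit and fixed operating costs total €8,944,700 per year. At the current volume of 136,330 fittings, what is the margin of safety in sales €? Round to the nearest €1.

Unit CM = price − variable cost = €327.06 − €148.59 = €178.47. Break-even units = €8,944,700 ÷ €178.47 = 50,118.79; break-even revenue = 50,118.79 × €327.06 = €16,391,850.63.
Current sales = 136,330 × €327.06 = €44,588,089.80.
Margin of safety = €44,588,089.80 − €16,391,850.63 = €28,196,239.

€28,196,239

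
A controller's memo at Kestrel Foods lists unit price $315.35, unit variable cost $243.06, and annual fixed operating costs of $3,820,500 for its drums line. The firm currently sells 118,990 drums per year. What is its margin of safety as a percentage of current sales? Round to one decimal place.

Each unit contributes $315.35 − $243.06 = $72.29. Break-even units = $3,820,500 ÷ $72.29 = 52,849.63; break-even revenue = 52,849.63 × $315.35 = $16,666,131.90.
Current sales = 118,990 × $315.35 = $37,523,496.50.
Margin of safety = ($37,523,496.50 − $16,666,131.90) ÷ $37,523,496.50 = 55.6%.

55.6%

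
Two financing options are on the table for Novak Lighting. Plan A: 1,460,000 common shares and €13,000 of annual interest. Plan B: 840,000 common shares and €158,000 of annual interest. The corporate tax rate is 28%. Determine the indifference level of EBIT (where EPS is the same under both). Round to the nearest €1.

At indifference, (EBIT − 13,000)(1 − t)/1,460,000 = (EBIT − 158,000)(1 − t)/840,000.
The (1 − t) factor cancels: (EBIT − 13,000) × 840,000 = (EBIT − 158,000) × 1,460,000.
EBIT × (1,460,000 − 840,000) = 158,000 × 1,460,000 − 13,000 × 840,000 = 219,760,000,000, so EBIT = 219,760,000,000 ÷ 620,000 = 354,451.61.

€354,452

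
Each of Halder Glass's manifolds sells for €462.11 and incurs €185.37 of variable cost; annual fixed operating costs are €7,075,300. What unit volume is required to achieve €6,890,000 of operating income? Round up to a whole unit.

Each unit contributes €462.11 − €185.37 = €276.74.
Units = (FC + target) / CM = (€7,075,300 + €6,890,000) / €276.74 = 50,463.61, so 50,464 manifolds.

50,464 manifolds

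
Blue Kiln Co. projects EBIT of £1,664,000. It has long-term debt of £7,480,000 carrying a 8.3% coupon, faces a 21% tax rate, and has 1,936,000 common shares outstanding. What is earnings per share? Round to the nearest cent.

£0.43

Interest = £620,840.00, so EBT = £1,664,000 − £620,840.00 = £1,043,160.00.
After tax at 21%: net income = £1,043,160.00 × 0.79 = £824,096.40.
EPS = £824,096.40 ÷ 1,936,000 = £0.43.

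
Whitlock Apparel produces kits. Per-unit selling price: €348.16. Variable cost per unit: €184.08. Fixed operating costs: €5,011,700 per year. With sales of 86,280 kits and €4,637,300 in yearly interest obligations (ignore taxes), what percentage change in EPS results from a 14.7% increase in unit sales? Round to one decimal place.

+46.2%

Total contribution margin = 86,280 × €164.08 = €14,156,822.40.
Subtracting fixed costs: EBIT = €14,156,822.40 − €5,011,700 = €9,145,122.40.
After interest of €4,637,300.00, pre-tax earnings = €4,507,822.40.
DCL = total CM / (EBIT − I) = €14,156,822.40 / €4,507,822.40 = 3.1405.
%ΔEPS = DCL × %ΔSales = 3.1405 × +14.7% = +46.2%.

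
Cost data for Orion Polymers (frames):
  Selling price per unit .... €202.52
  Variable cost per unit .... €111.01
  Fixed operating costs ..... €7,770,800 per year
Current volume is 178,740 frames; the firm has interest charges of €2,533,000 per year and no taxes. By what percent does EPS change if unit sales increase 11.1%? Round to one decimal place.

+30.0%

At 178,740 units, contribution = 178,740 × €91.51 = €16,356,497.40.
Operating income = contribution − fixed costs = €16,356,497.40 − €7,770,800 = €8,585,697.40.
After interest of €2,533,000.00, pre-tax earnings = €6,052,697.40.
Degree of combined leverage = contribution ÷ (EBIT − I) = €16,356,497.40 ÷ €6,052,697.40 = 2.7023.
EPS therefore changes by 2.7023 × (+11.1%) = +30.0%.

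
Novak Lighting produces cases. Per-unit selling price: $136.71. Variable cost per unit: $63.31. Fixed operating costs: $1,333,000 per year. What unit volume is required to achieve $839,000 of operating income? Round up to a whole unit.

Unit CM = price − variable cost = $136.71 − $63.31 = $73.40.
Units = (FC + target) / CM = ($1,333,000 + $839,000) / $73.40 = 29,591.28, so 29,592 cases.

29,592 cases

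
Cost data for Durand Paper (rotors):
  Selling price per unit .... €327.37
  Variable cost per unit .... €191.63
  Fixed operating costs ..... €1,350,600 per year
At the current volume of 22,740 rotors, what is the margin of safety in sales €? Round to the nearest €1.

€4,187,094

Contribution margin per unit = €327.37 − €191.63 = €135.74. Break-even units = €1,350,600 ÷ €135.74 = 9,949.90; break-even revenue = 9,949.90 × €327.37 = €3,257,300.15.
Actual sales revenue = 22,740 × €327.37 = €7,444,393.80.
Margin of safety = €7,444,393.80 − €3,257,300.15 = €4,187,094.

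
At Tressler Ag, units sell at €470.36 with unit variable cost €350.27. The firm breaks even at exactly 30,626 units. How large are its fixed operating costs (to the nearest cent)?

Unit CM = price − variable cost = €470.36 − €350.27 = €120.09.
Since BE = FC / CM, FC = 30,626 × €120.09 = €3,677,876.34.

€3,677,876.34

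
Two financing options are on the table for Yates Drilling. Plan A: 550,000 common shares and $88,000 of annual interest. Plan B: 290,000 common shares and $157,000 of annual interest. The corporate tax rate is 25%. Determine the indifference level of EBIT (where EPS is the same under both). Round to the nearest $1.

$233,962

Set EPS_A = EPS_B: (EBIT − $88,000)(1 − 0.25) ÷ 550,000 = (EBIT − $157,000)(1 − 0.25) ÷ 290,000.
Cancelling (1 − t) and cross-multiplying: 290,000·(EBIT − 88,000) = 550,000·(EBIT − 157,000).
Solving, EBIT = (157,000·550,000 − 88,000·290,000) / (550,000 − 290,000) = 60,830,000,000 / 260,000 = 233,961.54.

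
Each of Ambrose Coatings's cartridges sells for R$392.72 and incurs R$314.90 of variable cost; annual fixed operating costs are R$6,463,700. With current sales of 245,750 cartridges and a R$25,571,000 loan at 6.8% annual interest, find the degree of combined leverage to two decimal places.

Total contribution margin = 245,750 × R$77.82 = R$19,124,265.00.
Operating income = contribution − fixed costs = R$19,124,265.00 − R$6,463,700 = R$12,660,565.00. Interest = R$1,738,828.00, so EBIT − I = R$10,921,737.00.
DCL = contribution ÷ (EBIT − I) = R$19,124,265.00 ÷ R$10,921,737.00 = 1.7510.

1.75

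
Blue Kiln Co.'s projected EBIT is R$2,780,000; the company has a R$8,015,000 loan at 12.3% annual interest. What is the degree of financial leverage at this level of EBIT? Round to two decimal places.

1.55

Annual interest charges come to R$985,845.00.
Degree of financial leverage = EBIT / (EBIT − interest) = R$2,780,000 / R$1,794,155.00 = 1.5495.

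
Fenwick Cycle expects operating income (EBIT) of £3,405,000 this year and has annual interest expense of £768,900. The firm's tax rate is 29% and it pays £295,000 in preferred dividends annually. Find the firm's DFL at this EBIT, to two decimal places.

Interest = £768,900.00.
Preferred dividends grossed up pre-tax: £295,000 / (1 − 0.29) = £415,492.96.
DFL = EBIT ÷ [EBIT − I − D_p/(1−t)] = £3,405,000 ÷ [£3,405,000 − £768,900.00 − £415,492.96] = £3,405,000 ÷ £2,220,607.04 = 1.5334.

1.53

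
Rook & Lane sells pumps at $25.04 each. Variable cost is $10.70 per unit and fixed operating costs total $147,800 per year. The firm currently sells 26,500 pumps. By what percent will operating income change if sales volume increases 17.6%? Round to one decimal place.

Contribution at this volume is 26,500 × $14.34 = $380,010.00.
Subtracting fixed costs: EBIT = $380,010.00 − $147,800 = $232,210.00.
So DOL = total CM / EBIT = $380,010.00 / $232,210.00 = 1.6365.
So EBIT moves 1.6365 × (+17.6%) = +28.8%.

+28.8%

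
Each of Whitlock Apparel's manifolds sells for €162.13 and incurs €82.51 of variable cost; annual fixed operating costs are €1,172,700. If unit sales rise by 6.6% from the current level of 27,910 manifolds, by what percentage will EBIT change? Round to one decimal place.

Contribution at this volume is 27,910 × €79.62 = €2,222,194.20.
EBIT = €2,222,194.20 − €1,172,700 = €1,049,494.20.
DOL = contribution ÷ EBIT = €2,222,194.20 ÷ €1,049,494.20 = 2.1174.
Operating income changes by 2.1174 × +6.6% = +14.0%.

+14.0%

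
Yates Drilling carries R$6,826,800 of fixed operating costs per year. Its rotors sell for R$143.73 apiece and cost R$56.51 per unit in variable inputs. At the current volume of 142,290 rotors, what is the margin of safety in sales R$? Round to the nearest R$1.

Each unit contributes R$143.73 − R$56.51 = R$87.22. Break-even units = R$6,826,800 ÷ R$87.22 = 78,271.04; break-even revenue = 78,271.04 × R$143.73 = R$11,249,896.40.
Current sales = 142,290 × R$143.73 = R$20,451,341.70.
Margin of safety = R$20,451,341.70 − R$11,249,896.40 = R$9,201,445.

R$9,201,445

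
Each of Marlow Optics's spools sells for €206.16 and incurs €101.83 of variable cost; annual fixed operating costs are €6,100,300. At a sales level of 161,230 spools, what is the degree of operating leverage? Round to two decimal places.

Total contribution margin = 161,230 × €104.33 = €16,821,125.90.
Operating income = contribution − fixed costs = €16,821,125.90 − €6,100,300 = €10,720,825.90.
So DOL = total CM / EBIT = €16,821,125.90 / €10,720,825.90 = 1.5690.

1.57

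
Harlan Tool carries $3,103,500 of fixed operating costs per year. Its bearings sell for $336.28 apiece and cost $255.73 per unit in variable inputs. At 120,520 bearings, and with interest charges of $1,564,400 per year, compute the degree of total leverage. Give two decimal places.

1.93

Contribution at this volume is 120,520 × $80.55 = $9,707,886.00.
Subtracting fixed costs: EBIT = $9,707,886.00 − $3,103,500 = $6,604,386.00. Interest = $1,564,400.00.
DOL = $9,707,886.00 ÷ $6,604,386.00 = 1.4699; DFL = $6,604,386.00 ÷ $5,039,986.00 = 1.3104.
Combined leverage = 1.4699 × 1.3104 = 1.9262.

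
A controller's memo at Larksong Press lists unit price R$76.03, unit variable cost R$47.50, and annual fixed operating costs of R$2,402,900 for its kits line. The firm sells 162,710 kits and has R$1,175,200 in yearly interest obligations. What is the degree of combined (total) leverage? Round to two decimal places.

4.36

Contribution at this volume is 162,710 × R$28.53 = R$4,642,116.30.
Operating income = contribution − fixed costs = R$4,642,116.30 − R$2,402,900 = R$2,239,216.30. Interest = R$1,175,200.00.
DOL = R$4,642,116.30 ÷ R$2,239,216.30 = 2.0731; DFL = R$2,239,216.30 ÷ R$1,064,016.30 = 2.1045.
Combined leverage = 2.0731 × 2.1045 = 4.3628.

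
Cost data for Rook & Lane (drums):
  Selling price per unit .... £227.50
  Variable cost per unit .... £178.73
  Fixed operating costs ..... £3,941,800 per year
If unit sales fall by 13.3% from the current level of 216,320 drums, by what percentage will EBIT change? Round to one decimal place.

Total contribution margin = 216,320 × £48.77 = £10,549,926.40.
EBIT = £10,549,926.40 − £3,941,800 = £6,608,126.40.
Degree of operating leverage = £10,549,926.40 / £6,608,126.40 = 1.5965.
So EBIT moves 1.5965 × (-13.3%) = -21.2%.

-21.2%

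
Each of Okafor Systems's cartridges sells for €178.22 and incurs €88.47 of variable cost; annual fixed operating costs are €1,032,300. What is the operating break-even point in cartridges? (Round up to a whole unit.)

Unit CM = price − variable cost = €178.22 − €88.47 = €89.75.
Break-even volume = fixed costs ÷ CM per unit = €1,032,300 ÷ €89.75 = 11,501.95, so 11,502 cartridges.

11,502 cartridges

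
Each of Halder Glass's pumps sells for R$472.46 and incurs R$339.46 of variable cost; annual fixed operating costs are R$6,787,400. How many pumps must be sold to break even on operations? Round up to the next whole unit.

Contribution margin per unit = R$472.46 − R$339.46 = R$133.00.
Break-even Q = R$6,787,400 / R$133.00 = 51,033.08 → 51,034 pumps.

51,034 pumps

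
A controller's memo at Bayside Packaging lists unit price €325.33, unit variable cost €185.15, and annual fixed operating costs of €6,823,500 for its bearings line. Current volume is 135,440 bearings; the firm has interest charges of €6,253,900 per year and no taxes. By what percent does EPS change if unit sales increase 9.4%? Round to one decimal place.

+30.2%

At 135,440 units, contribution = 135,440 × €140.18 = €18,985,979.20.
Subtracting fixed costs: EBIT = €18,985,979.20 − €6,823,500 = €12,162,479.20.
After interest of €6,253,900.00, pre-tax earnings = €5,908,579.20.
Degree of combined leverage = contribution ÷ (EBIT − I) = €18,985,979.20 ÷ €5,908,579.20 = 3.2133.
EPS therefore changes by 3.2133 × (+9.4%) = +30.2%.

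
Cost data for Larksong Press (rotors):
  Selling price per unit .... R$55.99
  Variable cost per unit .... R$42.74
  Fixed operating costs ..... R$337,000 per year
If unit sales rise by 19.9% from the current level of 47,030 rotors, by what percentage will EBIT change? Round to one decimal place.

Contribution at this volume is 47,030 × R$13.25 = R$623,147.50.
Subtracting fixed costs: EBIT = R$623,147.50 − R$337,000 = R$286,147.50.
Degree of operating leverage = R$623,147.50 / R$286,147.50 = 2.1777.
%ΔEBIT = DOL × %ΔSales = 2.1777 × +19.9% = +43.3%.

+43.3%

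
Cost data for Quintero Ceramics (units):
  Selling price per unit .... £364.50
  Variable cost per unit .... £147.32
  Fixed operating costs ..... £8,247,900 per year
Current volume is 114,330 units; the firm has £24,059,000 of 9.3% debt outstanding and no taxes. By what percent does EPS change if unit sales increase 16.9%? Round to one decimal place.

Contribution at this volume is 114,330 × £217.18 = £24,830,189.40.
Operating income = contribution − fixed costs = £24,830,189.40 − £8,247,900 = £16,582,289.40.
After interest of £2,237,487.00, pre-tax earnings = £14,344,802.40.
Degree of combined leverage = contribution ÷ (EBIT − I) = £24,830,189.40 ÷ £14,344,802.40 = 1.7310.
%ΔEPS = DCL × %ΔSales = 1.7310 × +16.9% = +29.3%.

+29.3%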